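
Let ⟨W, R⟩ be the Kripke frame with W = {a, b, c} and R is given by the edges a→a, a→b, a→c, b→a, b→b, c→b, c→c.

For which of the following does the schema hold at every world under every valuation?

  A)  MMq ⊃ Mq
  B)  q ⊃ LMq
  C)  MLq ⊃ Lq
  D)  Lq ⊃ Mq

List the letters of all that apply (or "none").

D

R is not symmetric: a R c but not c R a.
R is not transitive: b R a and a R c but not b R c.
R is not euclidean: a R b and a R c but not b R c.
R is serial: every world has an R-successor.
(A) MMq ⊃ Mq (the dual of axiom 4) characterises the transitive frames. R is not transitive — not valid.
(B) q ⊃ LMq is axiom B, which corresponds to symmetry. R is not symmetric — not valid.
(C) MLq ⊃ Lq is the dual of axiom 5, which corresponds to the euclidean property. R is not euclidean — not valid.
(D) Lq ⊃ Mq (axiom D) characterises the serial frames. R is serial — valid.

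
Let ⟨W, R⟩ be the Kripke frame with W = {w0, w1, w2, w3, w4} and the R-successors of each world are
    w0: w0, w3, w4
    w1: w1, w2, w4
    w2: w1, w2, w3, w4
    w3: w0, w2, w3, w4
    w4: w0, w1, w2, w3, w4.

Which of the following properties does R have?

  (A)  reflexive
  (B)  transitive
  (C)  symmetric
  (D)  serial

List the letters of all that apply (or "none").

(A) reflexive: each world relates to itself.
(B) not transitive: w0 R w3 and w3 R w2 but not w0 R w2.
(C) symmetric: every R-edge is matched by its reverse.
(D) serial: every world has an R-successor.

A, C, D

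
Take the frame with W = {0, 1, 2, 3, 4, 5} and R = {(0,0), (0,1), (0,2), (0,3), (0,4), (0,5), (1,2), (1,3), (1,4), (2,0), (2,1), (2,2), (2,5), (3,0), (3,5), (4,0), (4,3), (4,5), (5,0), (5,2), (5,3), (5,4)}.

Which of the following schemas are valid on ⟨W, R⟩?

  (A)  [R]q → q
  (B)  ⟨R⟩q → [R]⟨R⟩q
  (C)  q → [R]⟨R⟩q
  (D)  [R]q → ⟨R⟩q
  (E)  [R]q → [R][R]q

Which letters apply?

D

R is not reflexive: not 1 R 1.
R is not symmetric: 0 R 1 but not 1 R 0.
R is not transitive: 1 R 2 and 2 R 0 but not 1 R 0.
R is not euclidean: 0 R 1 and 0 R 0 but not 1 R 0.
R is serial: every world has an R-successor.
(A) axiom T: valid iff R is reflexive. R is not reflexive — not valid.
(B) ⟨R⟩q → [R]⟨R⟩q is axiom 5; it is valid on a frame exactly when R is euclidean. R is not euclidean, so not valid.
(C) q → [R]⟨R⟩q (axiom B) characterises the symmetric frames. R is not symmetric — not valid.
(D) [R]q → ⟨R⟩q (axiom D) characterises the serial frames. R is serial — valid.
(E) axiom 4: valid iff R is transitive. R is not transitive — not valid.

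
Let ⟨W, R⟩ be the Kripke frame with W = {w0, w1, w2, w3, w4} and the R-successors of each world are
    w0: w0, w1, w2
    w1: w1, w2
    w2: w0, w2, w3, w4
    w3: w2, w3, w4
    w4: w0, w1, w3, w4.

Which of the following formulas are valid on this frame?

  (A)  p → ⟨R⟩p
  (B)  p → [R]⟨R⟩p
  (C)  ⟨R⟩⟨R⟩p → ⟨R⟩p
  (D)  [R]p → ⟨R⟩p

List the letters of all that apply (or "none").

R is reflexive: each world relates to itself.
R is not symmetric: w0 R w1 but not w1 R w0.
R is not transitive: w0 R w2 and w2 R w3 but not w0 R w3.
R is serial: every world has an R-successor.
(A) p → ⟨R⟩p (the dual of axiom T) characterises the reflexive frames. R is reflexive — valid.
(B) p → [R]⟨R⟩p (axiom B) characterises the symmetric frames. R is not symmetric — not valid.
(C) ⟨R⟩⟨R⟩p → ⟨R⟩p is the dual of axiom 4; it is valid on a frame exactly when R is transitive. R is not transitive, so not valid.
(D) [R]p → ⟨R⟩p is axiom D; it is valid on a frame exactly when R is serial. R is serial, so valid.

A, D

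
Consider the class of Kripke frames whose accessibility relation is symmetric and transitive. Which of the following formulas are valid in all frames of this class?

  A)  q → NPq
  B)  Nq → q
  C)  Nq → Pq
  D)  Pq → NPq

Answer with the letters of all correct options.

A, D

A symmetric transitive relation is euclidean (uRv and uRw give vRu by symmetry, then vRw by transitivity).
(A) q → NPq is axiom B, which corresponds to symmetry. Every such R is symmetric — valid.
(B) Nq → q (axiom T) characterises the reflexive frames. Such an R need not be reflexive — not valid.
(C) Nq → Pq (axiom D) characterises the serial frames. Such an R need not be serial — not valid.
(D) axiom 5: valid iff R is euclidean. Every such R is euclidean — valid.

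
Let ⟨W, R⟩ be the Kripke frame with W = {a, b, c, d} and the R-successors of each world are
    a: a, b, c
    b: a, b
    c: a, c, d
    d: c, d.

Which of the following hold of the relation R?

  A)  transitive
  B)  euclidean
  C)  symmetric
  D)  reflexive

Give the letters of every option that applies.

(A) not transitive: a R c and c R d but not a R d.
(B) not euclidean: a R b and a R c but not b R c.
(C) symmetric: every R-edge is matched by its reverse.
(D) reflexive: each world relates to itself.

C, D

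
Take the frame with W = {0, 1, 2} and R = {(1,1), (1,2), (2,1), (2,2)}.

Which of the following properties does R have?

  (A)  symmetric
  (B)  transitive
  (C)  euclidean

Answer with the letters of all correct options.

A, B, C

(A) symmetric: every R-edge is matched by its reverse.
(B) transitive: R is closed under composition.
(C) euclidean: any two R-successors of the same world are R-related.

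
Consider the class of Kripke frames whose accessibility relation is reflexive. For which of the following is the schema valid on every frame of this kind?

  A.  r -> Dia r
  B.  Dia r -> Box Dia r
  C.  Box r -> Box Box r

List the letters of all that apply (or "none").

A

A reflexive relation is serial.
(A) the dual of axiom T: valid iff R is reflexive. Every such R is reflexive — valid.
(B) Dia r -> Box Dia r (axiom 5) characterises the euclidean frames. Such an R need not be euclidean — not valid.
(C) Box r -> Box Box r is axiom 4; it is valid on a frame exactly when R is transitive. Such an R need not be transitive, so not valid.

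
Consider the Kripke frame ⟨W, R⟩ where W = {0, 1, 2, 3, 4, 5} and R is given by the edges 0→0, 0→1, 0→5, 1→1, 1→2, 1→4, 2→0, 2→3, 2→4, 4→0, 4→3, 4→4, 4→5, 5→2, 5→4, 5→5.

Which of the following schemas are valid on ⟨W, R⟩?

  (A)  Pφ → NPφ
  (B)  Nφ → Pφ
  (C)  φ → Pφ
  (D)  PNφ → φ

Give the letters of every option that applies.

R is not reflexive: not 2 R 2.
R is not symmetric: 0 R 1 but not 1 R 0.
R is not euclidean: 0 R 1 and 0 R 0 but not 1 R 0.
R is not serial: 3 has no R-successor.
(A) axiom 5: valid iff R is euclidean. R is not euclidean — not valid.
(B) Nφ → Pφ is axiom D, which corresponds to seriality. R is not serial — not valid.
(C) φ → Pφ (the dual of axiom T) characterises the reflexive frames. R is not reflexive — not valid.
(D) the dual of axiom B: valid iff R is symmetric. R is not symmetric — not valid.

none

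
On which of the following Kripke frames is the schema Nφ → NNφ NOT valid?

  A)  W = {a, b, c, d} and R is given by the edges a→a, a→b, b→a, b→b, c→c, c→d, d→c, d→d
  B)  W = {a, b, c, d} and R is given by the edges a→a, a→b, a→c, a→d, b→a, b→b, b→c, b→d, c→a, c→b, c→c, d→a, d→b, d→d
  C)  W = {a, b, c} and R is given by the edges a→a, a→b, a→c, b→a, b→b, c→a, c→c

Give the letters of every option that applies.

The schema Nφ → NNφ is axiom 4; it is valid on a frame iff R is transitive.
(A) R is transitive (R is closed under composition), so the schema is valid here.
(B) R is not transitive (c R a and a R d but not c R d), so the schema fails here.
(C) R is not transitive (b R a and a R c but not b R c), so the schema fails here.

B, C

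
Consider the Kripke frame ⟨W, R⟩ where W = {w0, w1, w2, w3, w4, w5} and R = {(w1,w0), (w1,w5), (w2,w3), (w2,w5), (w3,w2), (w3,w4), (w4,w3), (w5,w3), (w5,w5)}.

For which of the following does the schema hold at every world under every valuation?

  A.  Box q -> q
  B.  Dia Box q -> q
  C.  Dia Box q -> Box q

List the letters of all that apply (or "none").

R is not reflexive: not w0 R w0.
R is not symmetric: w1 R w0 but not w0 R w1.
R is not euclidean: w1 R w0 and w1 R w5 but not w0 R w5.
(A) axiom T: valid iff R is reflexive. R is not reflexive — not valid.
(B) Dia Box q -> q is the dual of axiom B; it is valid on a frame exactly when R is symmetric. R is not symmetric, so not valid.
(C) the dual of axiom 5: valid iff R is euclidean. R is not euclidean — not valid.

none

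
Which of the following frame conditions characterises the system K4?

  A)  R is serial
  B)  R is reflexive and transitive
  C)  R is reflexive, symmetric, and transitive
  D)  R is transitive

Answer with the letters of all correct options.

(A) this class determines D, not K4.
(B) this class determines S4, not K4.
(C) this class determines S5, not K4.
(D) K4 is sound and complete for exactly this class.

D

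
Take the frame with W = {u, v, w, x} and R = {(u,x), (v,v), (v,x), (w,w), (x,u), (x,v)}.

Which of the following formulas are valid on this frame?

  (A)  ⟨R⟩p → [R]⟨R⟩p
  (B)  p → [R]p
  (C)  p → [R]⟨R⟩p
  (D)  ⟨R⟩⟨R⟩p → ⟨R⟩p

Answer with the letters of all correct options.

R is symmetric: every R-edge is matched by its reverse.
R is not transitive: u R x and x R u but not u R u.
R is not euclidean: x R u and x R v but not u R v.
R is not a subset of the identity: u R x with u ≠ x.
(A) axiom 5: valid iff R is euclidean. R is not euclidean — not valid.
(B) p → [R]p is equivalent to ◇p→p; it holds exactly when R ⊆ identity. Here R ⊄ identity — not valid.
(C) p → [R]⟨R⟩p (axiom B) characterises the symmetric frames. R is symmetric — valid.
(D) ⟨R⟩⟨R⟩p → ⟨R⟩p is the dual of axiom 4, which corresponds to transitivity. R is not transitive — not valid.

C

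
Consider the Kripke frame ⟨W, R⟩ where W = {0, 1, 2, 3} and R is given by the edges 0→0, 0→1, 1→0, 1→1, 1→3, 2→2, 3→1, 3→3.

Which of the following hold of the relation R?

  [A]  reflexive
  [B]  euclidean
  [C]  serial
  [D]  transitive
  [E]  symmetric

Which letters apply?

A, C, E

(A) reflexive: each world relates to itself.
(B) not euclidean: 1 R 0 and 1 R 3 but not 0 R 3.
(C) serial: every world has an R-successor.
(D) not transitive: 0 R 1 and 1 R 3 but not 0 R 3.
(E) symmetric: every R-edge is matched by its reverse.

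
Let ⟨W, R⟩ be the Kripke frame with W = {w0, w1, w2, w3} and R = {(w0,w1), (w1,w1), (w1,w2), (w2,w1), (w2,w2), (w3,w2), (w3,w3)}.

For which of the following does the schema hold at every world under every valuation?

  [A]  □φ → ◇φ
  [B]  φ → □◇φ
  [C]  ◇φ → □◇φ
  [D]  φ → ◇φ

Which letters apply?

R is not reflexive: not w0 R w0.
R is not symmetric: w0 R w1 but not w1 R w0.
R is not euclidean: w3 R w2 and w3 R w3 but not w2 R w3.
R is serial: every world has an R-successor.
(A) □φ → ◇φ (axiom D) characterises the serial frames. R is serial — valid.
(B) φ → □◇φ (axiom B) characterises the symmetric frames. R is not symmetric — not valid.
(C) ◇φ → □◇φ is axiom 5; it is valid on a frame exactly when R is euclidean. R is not euclidean, so not valid.
(D) φ → ◇φ (the dual of axiom T) characterises the reflexive frames. R is not reflexive — not valid.

A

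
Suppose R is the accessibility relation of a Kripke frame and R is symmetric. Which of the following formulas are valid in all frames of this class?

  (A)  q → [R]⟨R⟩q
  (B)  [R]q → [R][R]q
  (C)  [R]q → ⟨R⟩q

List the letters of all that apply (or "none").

A

(A) q → [R]⟨R⟩q is axiom B, which corresponds to symmetry. Every such R is symmetric — valid.
(B) [R]q → [R][R]q is axiom 4; it is valid on a frame exactly when R is transitive. Such an R need not be transitive, so not valid.
(C) [R]q → ⟨R⟩q (axiom D) characterises the serial frames. Such an R need not be serial — not valid.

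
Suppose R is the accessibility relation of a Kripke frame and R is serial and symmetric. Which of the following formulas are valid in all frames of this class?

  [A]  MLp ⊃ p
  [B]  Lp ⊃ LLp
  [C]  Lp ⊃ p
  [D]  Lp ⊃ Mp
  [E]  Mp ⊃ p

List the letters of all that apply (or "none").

A, D

(A) MLp ⊃ p is the dual of axiom B; it is valid on a frame exactly when R is symmetric. Every such R is symmetric, so valid.
(B) Lp ⊃ LLp is axiom 4; it is valid on a frame exactly when R is transitive. Such an R need not be transitive, so not valid.
(C) Lp ⊃ p is axiom T; it is valid on a frame exactly when R is reflexive. Such an R need not be reflexive, so not valid.
(D) Lp ⊃ Mp is axiom D; it is valid on a frame exactly when R is serial. Every such R is serial, so valid.
(E) Mp ⊃ p is valid only on frames where every R-edge is a self-loop. Such an R need not be a subset of the identity — not valid.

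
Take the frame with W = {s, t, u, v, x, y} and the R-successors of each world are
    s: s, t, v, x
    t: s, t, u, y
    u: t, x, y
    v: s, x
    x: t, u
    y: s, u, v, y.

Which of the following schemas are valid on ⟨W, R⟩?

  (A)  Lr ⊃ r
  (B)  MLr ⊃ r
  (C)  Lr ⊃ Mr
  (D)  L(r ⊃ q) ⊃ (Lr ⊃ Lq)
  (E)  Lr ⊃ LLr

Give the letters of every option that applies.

C, D

R is not reflexive: not u R u.
R is not symmetric: s R x but not x R s.
R is not transitive: s R t and t R u but not s R u.
R is serial: every world has an R-successor.
(A) Lr ⊃ r is axiom T; it is valid on a frame exactly when R is reflexive. R is not reflexive, so not valid.
(B) MLr ⊃ r is the dual of axiom B; it is valid on a frame exactly when R is symmetric. R is not symmetric, so not valid.
(C) Lr ⊃ Mr is axiom D; it is valid on a frame exactly when R is serial. R is serial, so valid.
(D) L(r ⊃ q) ⊃ (Lr ⊃ Lq) is the K axiom; it holds on all frames — valid.
(E) Lr ⊃ LLr (axiom 4) characterises the transitive frames. R is not transitive — not valid.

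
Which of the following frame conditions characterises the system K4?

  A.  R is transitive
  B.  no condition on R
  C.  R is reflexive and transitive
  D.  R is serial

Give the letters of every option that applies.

(A) K4 is sound and complete for exactly this class.
(B) this class determines K, not K4.
(C) this class determines S4, not K4.
(D) this class determines D, not K4.

A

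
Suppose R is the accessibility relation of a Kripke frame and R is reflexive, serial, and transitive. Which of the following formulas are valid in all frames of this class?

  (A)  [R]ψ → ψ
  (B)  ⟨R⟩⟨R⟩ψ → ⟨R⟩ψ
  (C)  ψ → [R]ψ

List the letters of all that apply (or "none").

(A) axiom T: valid iff R is reflexive. Every such R is reflexive — valid.
(B) ⟨R⟩⟨R⟩ψ → ⟨R⟩ψ is the dual of axiom 4; it is valid on a frame exactly when R is transitive. Every such R is transitive, so valid.
(C) ψ → [R]ψ is valid only on frames where every R-edge is a self-loop. Such an R need not be a subset of the identity — not valid.

A, B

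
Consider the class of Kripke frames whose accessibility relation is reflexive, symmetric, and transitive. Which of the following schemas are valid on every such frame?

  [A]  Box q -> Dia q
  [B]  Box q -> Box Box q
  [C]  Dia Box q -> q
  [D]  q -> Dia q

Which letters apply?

A relation that is reflexive, symmetric, and transitive is also euclidean and serial.
(A) axiom D: valid iff R is serial. Every such R is serial — valid.
(B) Box q -> Box Box q is axiom 4; it is valid on a frame exactly when R is transitive. Every such R is transitive, so valid.
(C) Dia Box q -> q is the dual of axiom B; it is valid on a frame exactly when R is symmetric. Every such R is symmetric, so valid.
(D) q -> Dia q is the dual of axiom T, which corresponds to reflexivity. Every such R is reflexive — valid.

A, B, C, D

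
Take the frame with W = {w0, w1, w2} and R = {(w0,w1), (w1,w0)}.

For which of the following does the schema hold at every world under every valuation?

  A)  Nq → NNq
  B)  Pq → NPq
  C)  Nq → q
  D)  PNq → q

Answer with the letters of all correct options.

D

R is not reflexive: not w0 R w0.
R is symmetric: every R-edge is matched by its reverse.
R is not transitive: w0 R w1 and w1 R w0 but not w0 R w0.
R is not euclidean: w0 R w1 and w0 R w1 but not w1 R w1.
(A) axiom 4: valid iff R is transitive. R is not transitive — not valid.
(B) axiom 5: valid iff R is euclidean. R is not euclidean — not valid.
(C) Nq → q (axiom T) characterises the reflexive frames. R is not reflexive — not valid.
(D) PNq → q is the dual of axiom B, which corresponds to symmetry. R is symmetric — valid.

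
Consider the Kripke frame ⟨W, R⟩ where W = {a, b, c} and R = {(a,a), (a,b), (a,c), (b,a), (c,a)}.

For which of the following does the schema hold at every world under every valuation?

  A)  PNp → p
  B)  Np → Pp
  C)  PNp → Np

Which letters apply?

A, B

R is symmetric: every R-edge is matched by its reverse.
R is not euclidean: a R b and a R c but not b R c.
R is serial: every world has an R-successor.
(A) PNp → p is the dual of axiom B; it is valid on a frame exactly when R is symmetric. R is symmetric, so valid.
(B) Np → Pp is axiom D, which corresponds to seriality. R is serial — valid.
(C) PNp → Np is the dual of axiom 5, which corresponds to the euclidean property. R is not euclidean — not valid.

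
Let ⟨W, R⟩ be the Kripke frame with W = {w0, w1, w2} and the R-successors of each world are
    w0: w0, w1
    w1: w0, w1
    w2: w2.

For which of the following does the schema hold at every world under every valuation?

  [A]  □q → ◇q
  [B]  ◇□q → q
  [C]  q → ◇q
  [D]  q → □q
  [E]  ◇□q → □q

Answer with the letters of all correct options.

R is reflexive: each world relates to itself.
R is symmetric: every R-edge is matched by its reverse.
R is euclidean: any two R-successors of the same world are R-related.
R is serial: every world has an R-successor.
R is not a subset of the identity: w0 R w1 with w0 ≠ w1.
(A) □q → ◇q is axiom D; it is valid on a frame exactly when R is serial. R is serial, so valid.
(B) ◇□q → q is the dual of axiom B; it is valid on a frame exactly when R is symmetric. R is symmetric, so valid.
(C) q → ◇q is the dual of axiom T; it is valid on a frame exactly when R is reflexive. R is reflexive, so valid.
(D) q → □q is equivalent to ◇p→p; it holds exactly when R ⊆ identity. Here R ⊄ identity — not valid.
(E) ◇□q → □q is the dual of axiom 5, which corresponds to the euclidean property. R is euclidean — valid.

A, B, C, E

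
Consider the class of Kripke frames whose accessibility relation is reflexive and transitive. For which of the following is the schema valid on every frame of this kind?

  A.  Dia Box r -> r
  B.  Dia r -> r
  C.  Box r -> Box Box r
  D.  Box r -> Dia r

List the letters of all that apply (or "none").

C, D

Reflexive relations are serial.
(A) the dual of axiom B: valid iff R is symmetric. Such an R need not be symmetric — not valid.
(B) Dia r -> r (the converse of T) corresponds to R being a subset of the identity. Such an R need not be a subset of the identity, so not valid.
(C) Box r -> Box Box r is axiom 4; it is valid on a frame exactly when R is transitive. Every such R is transitive, so valid.
(D) Box r -> Dia r is axiom D; it is valid on a frame exactly when R is serial. Every such R is serial, so valid.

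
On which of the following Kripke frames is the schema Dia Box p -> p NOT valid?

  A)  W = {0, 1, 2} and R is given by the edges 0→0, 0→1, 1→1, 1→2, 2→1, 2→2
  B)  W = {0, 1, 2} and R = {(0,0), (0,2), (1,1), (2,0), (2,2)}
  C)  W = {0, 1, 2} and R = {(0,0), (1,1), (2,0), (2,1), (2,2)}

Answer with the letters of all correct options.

The schema Dia Box p -> p is the dual of axiom B; it is valid on a frame iff R is symmetric.
(A) R is not symmetric (0 R 1 but not 1 R 0), so the schema fails here.
(B) R is symmetric (every R-edge is matched by its reverse), so the schema is valid here.
(C) R is not symmetric (2 R 0 but not 0 R 2), so the schema fails here.

A, C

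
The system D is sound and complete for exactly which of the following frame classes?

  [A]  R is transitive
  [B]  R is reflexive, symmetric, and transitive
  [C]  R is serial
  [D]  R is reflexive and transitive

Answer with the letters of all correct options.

C

(A) this class determines K4, not D.
(B) this class determines S5, not D.
(C) D is sound and complete for exactly this class.
(D) this class determines S4, not D.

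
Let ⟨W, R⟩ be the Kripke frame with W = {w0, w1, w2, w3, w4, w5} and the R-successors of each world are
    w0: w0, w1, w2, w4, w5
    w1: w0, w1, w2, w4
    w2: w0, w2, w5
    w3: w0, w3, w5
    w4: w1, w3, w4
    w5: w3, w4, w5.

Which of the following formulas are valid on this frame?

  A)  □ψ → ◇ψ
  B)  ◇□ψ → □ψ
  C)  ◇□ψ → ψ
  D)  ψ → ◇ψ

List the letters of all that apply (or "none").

A, D

R is reflexive: each world relates to itself.
R is not symmetric: w0 R w4 but not w4 R w0.
R is not euclidean: w0 R w1 and w0 R w5 but not w1 R w5.
R is serial: every world has an R-successor.
(A) axiom D: valid iff R is serial. R is serial — valid.
(B) the dual of axiom 5: valid iff R is euclidean. R is not euclidean — not valid.
(C) ◇□ψ → ψ (the dual of axiom B) characterises the symmetric frames. R is not symmetric — not valid.
(D) ψ → ◇ψ is the dual of axiom T; it is valid on a frame exactly when R is reflexive. R is reflexive, so valid.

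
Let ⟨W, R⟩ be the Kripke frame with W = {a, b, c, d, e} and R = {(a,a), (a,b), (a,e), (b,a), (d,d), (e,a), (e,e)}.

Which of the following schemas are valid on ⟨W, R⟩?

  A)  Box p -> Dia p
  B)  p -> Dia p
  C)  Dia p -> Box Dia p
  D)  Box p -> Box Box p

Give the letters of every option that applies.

none

R is not reflexive: not b R b.
R is not transitive: b R a and a R b but not b R b.
R is not euclidean: a R b and a R e but not b R e.
R is not serial: c has no R-successor.
(A) Box p -> Dia p (axiom D) characterises the serial frames. R is not serial — not valid.
(B) p -> Dia p is the dual of axiom T, which corresponds to reflexivity. R is not reflexive — not valid.
(C) Dia p -> Box Dia p is axiom 5; it is valid on a frame exactly when R is euclidean. R is not euclidean, so not valid.
(D) Box p -> Box Box p is axiom 4, which corresponds to transitivity. R is not transitive — not valid.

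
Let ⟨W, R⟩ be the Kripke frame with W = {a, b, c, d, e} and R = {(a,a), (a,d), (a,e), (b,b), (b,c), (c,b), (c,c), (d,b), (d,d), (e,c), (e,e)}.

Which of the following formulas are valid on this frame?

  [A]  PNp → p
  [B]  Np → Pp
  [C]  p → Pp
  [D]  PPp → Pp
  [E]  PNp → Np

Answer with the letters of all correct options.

R is reflexive: each world relates to itself.
R is not symmetric: a R d but not d R a.
R is not transitive: a R d and d R b but not a R b.
R is not euclidean: a R d and a R a but not d R a.
R is serial: every world has an R-successor.
(A) the dual of axiom B: valid iff R is symmetric. R is not symmetric — not valid.
(B) Np → Pp is axiom D, which corresponds to seriality. R is serial — valid.
(C) p → Pp is the dual of axiom T; it is valid on a frame exactly when R is reflexive. R is reflexive, so valid.
(D) PPp → Pp (the dual of axiom 4) characterises the transitive frames. R is not transitive — not valid.
(E) the dual of axiom 5: valid iff R is euclidean. R is not euclidean — not valid.

B, C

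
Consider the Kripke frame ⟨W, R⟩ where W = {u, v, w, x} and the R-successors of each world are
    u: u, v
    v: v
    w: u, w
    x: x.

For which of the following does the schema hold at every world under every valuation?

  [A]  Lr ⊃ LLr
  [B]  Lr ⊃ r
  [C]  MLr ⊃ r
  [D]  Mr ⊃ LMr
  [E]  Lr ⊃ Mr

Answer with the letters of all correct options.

B, E

R is reflexive: each world relates to itself.
R is not symmetric: u R v but not v R u.
R is not transitive: w R u and u R v but not w R v.
R is not euclidean: u R v and u R u but not v R u.
R is serial: every world has an R-successor.
(A) Lr ⊃ LLr (axiom 4) characterises the transitive frames. R is not transitive — not valid.
(B) axiom T: valid iff R is reflexive. R is reflexive — valid.
(C) MLr ⊃ r (the dual of axiom B) characterises the symmetric frames. R is not symmetric — not valid.
(D) axiom 5: valid iff R is euclidean. R is not euclidean — not valid.
(E) axiom D: valid iff R is serial. R is serial — valid.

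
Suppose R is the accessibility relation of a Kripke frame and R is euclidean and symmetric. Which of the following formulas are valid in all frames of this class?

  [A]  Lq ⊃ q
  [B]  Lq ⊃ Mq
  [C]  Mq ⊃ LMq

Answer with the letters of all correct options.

A symmetric euclidean relation is transitive (uRv and vRw give vRu by symmetry, then uRw by the euclidean condition, applied at v).
(A) axiom T: valid iff R is reflexive. Such an R need not be reflexive — not valid.
(B) Lq ⊃ Mq is axiom D, which corresponds to seriality. Such an R need not be serial — not valid.
(C) Mq ⊃ LMq is axiom 5, which corresponds to the euclidean property. Every such R is euclidean — valid.

C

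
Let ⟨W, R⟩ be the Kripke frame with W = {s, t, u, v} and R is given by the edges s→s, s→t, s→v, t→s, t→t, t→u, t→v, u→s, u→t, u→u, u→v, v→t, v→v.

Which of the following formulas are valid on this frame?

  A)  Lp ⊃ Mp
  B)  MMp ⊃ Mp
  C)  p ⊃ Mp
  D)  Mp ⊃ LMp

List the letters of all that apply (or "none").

R is reflexive: each world relates to itself.
R is not transitive: s R t and t R u but not s R u.
R is not euclidean: s R v and s R s but not v R s.
R is serial: every world has an R-successor.
(A) Lp ⊃ Mp is axiom D; it is valid on a frame exactly when R is serial. R is serial, so valid.
(B) the dual of axiom 4: valid iff R is transitive. R is not transitive — not valid.
(C) p ⊃ Mp is the dual of axiom T, which corresponds to reflexivity. R is reflexive — valid.
(D) Mp ⊃ LMp (axiom 5) characterises the euclidean frames. R is not euclidean — not valid.

A, C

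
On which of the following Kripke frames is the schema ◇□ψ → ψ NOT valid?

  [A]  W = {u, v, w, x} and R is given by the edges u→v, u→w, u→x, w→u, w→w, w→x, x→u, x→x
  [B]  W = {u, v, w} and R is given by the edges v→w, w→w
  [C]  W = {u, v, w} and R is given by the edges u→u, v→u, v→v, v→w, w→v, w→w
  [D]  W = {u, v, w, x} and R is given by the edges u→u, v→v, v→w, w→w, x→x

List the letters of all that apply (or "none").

A, B, C, D

The schema ◇□ψ → ψ is the dual of axiom B; it is valid on a frame iff R is symmetric.
(A) R is not symmetric (u R v but not v R u), so the schema fails here.
(B) R is not symmetric (v R w but not w R v), so the schema fails here.
(C) R is not symmetric (v R u but not u R v), so the schema fails here.
(D) R is not symmetric (v R w but not w R v), so the schema fails here.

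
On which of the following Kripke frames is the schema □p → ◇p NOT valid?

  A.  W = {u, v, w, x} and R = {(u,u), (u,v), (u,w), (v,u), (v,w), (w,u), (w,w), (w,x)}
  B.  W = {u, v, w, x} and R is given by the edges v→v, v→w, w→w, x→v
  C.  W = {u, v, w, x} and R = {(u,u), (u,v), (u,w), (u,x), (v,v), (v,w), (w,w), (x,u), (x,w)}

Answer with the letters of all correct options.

The schema □p → ◇p is axiom D; it is valid on a frame iff R is serial.
(A) R is not serial (x has no R-successor), so the schema fails here.
(B) R is not serial (u has no R-successor), so the schema fails here.
(C) R is serial (every world has an R-successor), so the schema is valid here.

A, B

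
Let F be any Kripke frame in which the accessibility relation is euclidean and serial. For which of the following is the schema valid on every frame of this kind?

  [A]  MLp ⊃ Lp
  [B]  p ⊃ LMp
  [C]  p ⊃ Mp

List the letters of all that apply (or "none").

A

(A) MLp ⊃ Lp is the dual of axiom 5, which corresponds to the euclidean property. Every such R is euclidean — valid.
(B) p ⊃ LMp is axiom B, which corresponds to symmetry. Such an R need not be symmetric — not valid.
(C) p ⊃ Mp (the dual of axiom T) characterises the reflexive frames. Such an R need not be reflexive — not valid.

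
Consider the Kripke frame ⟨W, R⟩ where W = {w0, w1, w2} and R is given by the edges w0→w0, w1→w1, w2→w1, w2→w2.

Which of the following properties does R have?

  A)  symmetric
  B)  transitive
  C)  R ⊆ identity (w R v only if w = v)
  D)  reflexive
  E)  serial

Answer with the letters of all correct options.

(A) not symmetric: w2 R w1 but not w1 R w2.
(B) transitive: R is closed under composition.
(C) not ⊆ identity: w2 R w1 with w2 ≠ w1.
(D) reflexive: each world relates to itself.
(E) serial: every world has an R-successor.

B, D, E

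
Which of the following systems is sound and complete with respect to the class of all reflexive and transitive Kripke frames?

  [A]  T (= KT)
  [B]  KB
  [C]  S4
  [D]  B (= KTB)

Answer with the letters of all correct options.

C

(A) T (= KT) is determined by the class of reflexive frames.
(B) KB is determined by the class of symmetric frames.
(C) S4 is determined by exactly this class.
(D) B (= KTB) is determined by the class of reflexive and symmetric frames.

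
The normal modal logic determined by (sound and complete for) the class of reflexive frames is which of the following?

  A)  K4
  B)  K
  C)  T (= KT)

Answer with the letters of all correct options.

C

(A) K4 is determined by the class of transitive frames.
(B) K is determined by the class of arbitrary frames.
(C) T (= KT) is determined by exactly this class.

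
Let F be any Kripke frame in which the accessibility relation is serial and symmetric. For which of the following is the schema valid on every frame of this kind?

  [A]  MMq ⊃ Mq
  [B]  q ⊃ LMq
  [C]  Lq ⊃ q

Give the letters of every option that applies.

B

(A) MMq ⊃ Mq (the dual of axiom 4) characterises the transitive frames. Such an R need not be transitive — not valid.
(B) q ⊃ LMq (axiom B) characterises the symmetric frames. Every such R is symmetric — valid.
(C) axiom T: valid iff R is reflexive. Such an R need not be reflexive — not valid.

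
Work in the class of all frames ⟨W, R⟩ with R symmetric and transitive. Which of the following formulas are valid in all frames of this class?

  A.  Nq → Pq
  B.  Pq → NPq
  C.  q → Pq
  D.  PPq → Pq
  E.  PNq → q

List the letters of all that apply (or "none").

A symmetric transitive relation is euclidean (uRv and uRw give vRu by symmetry, then vRw by transitivity).
(A) axiom D: valid iff R is serial. Such an R need not be serial — not valid.
(B) Pq → NPq (axiom 5) characterises the euclidean frames. Every such R is euclidean — valid.
(C) q → Pq is the dual of axiom T, which corresponds to reflexivity. Such an R need not be reflexive — not valid.
(D) the dual of axiom 4: valid iff R is transitive. Every such R is transitive — valid.
(E) PNq → q is the dual of axiom B; it is valid on a frame exactly when R is symmetric. Every such R is symmetric, so valid.

B, D, E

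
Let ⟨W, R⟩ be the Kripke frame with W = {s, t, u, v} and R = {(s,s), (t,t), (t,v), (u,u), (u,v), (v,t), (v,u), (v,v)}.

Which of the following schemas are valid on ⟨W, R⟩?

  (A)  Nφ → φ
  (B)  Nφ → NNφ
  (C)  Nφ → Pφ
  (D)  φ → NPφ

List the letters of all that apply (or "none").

A, C, D

R is reflexive: each world relates to itself.
R is symmetric: every R-edge is matched by its reverse.
R is not transitive: t R v and v R u but not t R u.
R is serial: every world has an R-successor.
(A) axiom T: valid iff R is reflexive. R is reflexive — valid.
(B) Nφ → NNφ (axiom 4) characterises the transitive frames. R is not transitive — not valid.
(C) Nφ → Pφ (axiom D) characterises the serial frames. R is serial — valid.
(D) φ → NPφ is axiom B, which corresponds to symmetry. R is symmetric — valid.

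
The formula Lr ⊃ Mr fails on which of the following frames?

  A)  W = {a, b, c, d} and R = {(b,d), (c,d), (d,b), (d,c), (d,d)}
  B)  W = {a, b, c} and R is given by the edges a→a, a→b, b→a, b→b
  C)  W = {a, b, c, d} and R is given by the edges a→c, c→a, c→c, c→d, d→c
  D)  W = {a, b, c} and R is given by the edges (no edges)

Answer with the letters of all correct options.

The schema Lr ⊃ Mr is axiom D; it is valid on a frame iff R is serial.
(A) R is not serial (a has no R-successor), so the schema fails here.
(B) R is not serial (c has no R-successor), so the schema fails here.
(C) R is not serial (b has no R-successor), so the schema fails here.
(D) R is not serial (a has no R-successor), so the schema fails here.

A, B, C, D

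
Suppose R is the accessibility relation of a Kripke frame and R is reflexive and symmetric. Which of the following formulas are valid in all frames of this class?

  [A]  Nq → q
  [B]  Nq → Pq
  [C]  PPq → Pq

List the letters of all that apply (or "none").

Reflexive relations are serial.
(A) Nq → q (axiom T) characterises the reflexive frames. Every such R is reflexive — valid.
(B) Nq → Pq is axiom D; it is valid on a frame exactly when R is serial. Every such R is serial, so valid.
(C) PPq → Pq (the dual of axiom 4) characterises the transitive frames. Such an R need not be transitive — not valid.

A, B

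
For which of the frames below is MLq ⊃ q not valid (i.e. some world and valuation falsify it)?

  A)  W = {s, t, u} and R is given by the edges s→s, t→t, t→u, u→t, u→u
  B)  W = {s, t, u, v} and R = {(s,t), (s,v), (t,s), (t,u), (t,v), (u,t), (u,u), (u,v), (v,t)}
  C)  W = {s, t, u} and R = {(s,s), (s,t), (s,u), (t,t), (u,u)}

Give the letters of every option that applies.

B, C

The schema MLq ⊃ q is the dual of axiom B; it is valid on a frame iff R is symmetric.
(A) R is symmetric (every R-edge is matched by its reverse), so the schema is valid here.
(B) R is not symmetric (s R v but not v R s), so the schema fails here.
(C) R is not symmetric (s R t but not t R s), so the schema fails here.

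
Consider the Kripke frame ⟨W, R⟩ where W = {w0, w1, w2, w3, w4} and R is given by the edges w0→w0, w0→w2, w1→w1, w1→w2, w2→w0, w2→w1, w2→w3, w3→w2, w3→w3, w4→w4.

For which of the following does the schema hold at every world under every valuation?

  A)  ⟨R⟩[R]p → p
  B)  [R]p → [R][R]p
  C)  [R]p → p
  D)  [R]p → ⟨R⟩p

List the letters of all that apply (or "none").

R is not reflexive: not w2 R w2.
R is symmetric: every R-edge is matched by its reverse.
R is not transitive: w0 R w2 and w2 R w1 but not w0 R w1.
R is serial: every world has an R-successor.
(A) ⟨R⟩[R]p → p (the dual of axiom B) characterises the symmetric frames. R is symmetric — valid.
(B) [R]p → [R][R]p (axiom 4) characterises the transitive frames. R is not transitive — not valid.
(C) [R]p → p is axiom T, which corresponds to reflexivity. R is not reflexive — not valid.
(D) [R]p → ⟨R⟩p (axiom D) characterises the serial frames. R is serial — valid.

A, D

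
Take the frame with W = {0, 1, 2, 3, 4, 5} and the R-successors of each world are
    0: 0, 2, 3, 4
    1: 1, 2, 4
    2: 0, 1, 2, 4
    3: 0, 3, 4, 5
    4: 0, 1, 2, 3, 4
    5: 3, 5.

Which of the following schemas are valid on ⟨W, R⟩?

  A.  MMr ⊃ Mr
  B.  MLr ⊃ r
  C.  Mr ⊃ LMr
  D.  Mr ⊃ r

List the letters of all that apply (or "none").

R is symmetric: every R-edge is matched by its reverse.
R is not transitive: 0 R 2 and 2 R 1 but not 0 R 1.
R is not euclidean: 0 R 2 and 0 R 3 but not 2 R 3.
R is not a subset of the identity: 0 R 2 with 0 ≠ 2.
(A) MMr ⊃ Mr (the dual of axiom 4) characterises the transitive frames. R is not transitive — not valid.
(B) MLr ⊃ r is the dual of axiom B, which corresponds to symmetry. R is symmetric — valid.
(C) Mr ⊃ LMr is axiom 5, which corresponds to the euclidean property. R is not euclidean — not valid.
(D) Mr ⊃ r (the converse of T) corresponds to R being a subset of the identity. Here R ⊄ identity, so not valid.

B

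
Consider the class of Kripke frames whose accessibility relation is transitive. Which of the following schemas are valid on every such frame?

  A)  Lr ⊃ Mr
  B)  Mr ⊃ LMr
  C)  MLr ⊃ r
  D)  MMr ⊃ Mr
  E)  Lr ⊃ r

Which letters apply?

D

(A) Lr ⊃ Mr is axiom D; it is valid on a frame exactly when R is serial. Such an R need not be serial, so not valid.
(B) Mr ⊃ LMr is axiom 5, which corresponds to the euclidean property. Such an R need not be euclidean — not valid.
(C) MLr ⊃ r is the dual of axiom B; it is valid on a frame exactly when R is symmetric. Such an R need not be symmetric, so not valid.
(D) MMr ⊃ Mr (the dual of axiom 4) characterises the transitive frames. Every such R is transitive — valid.
(E) Lr ⊃ r is axiom T, which corresponds to reflexivity. Such an R need not be reflexive — not valid.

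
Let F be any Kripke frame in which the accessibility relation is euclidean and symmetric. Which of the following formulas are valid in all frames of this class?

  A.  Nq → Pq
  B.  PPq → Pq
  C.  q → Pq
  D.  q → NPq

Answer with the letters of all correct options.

B, D

A symmetric euclidean relation is transitive (uRv and vRw give vRu by symmetry, then uRw by the euclidean condition, applied at v).
(A) Nq → Pq is axiom D, which corresponds to seriality. Such an R need not be serial — not valid.
(B) PPq → Pq is the dual of axiom 4, which corresponds to transitivity. Every such R is transitive — valid.
(C) q → Pq is the dual of axiom T, which corresponds to reflexivity. Such an R need not be reflexive — not valid.
(D) q → NPq is axiom B; it is valid on a frame exactly when R is symmetric. Every such R is symmetric, so valid.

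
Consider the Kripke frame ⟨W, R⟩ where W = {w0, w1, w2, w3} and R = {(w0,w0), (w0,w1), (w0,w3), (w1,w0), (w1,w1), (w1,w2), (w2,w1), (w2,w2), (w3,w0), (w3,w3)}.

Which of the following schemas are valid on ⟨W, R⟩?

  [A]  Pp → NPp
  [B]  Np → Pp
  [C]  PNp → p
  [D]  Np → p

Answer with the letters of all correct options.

B, C, D

R is reflexive: each world relates to itself.
R is symmetric: every R-edge is matched by its reverse.
R is not euclidean: w0 R w1 and w0 R w3 but not w1 R w3.
R is serial: every world has an R-successor.
(A) Pp → NPp (axiom 5) characterises the euclidean frames. R is not euclidean — not valid.
(B) Np → Pp is axiom D, which corresponds to seriality. R is serial — valid.
(C) PNp → p is the dual of axiom B; it is valid on a frame exactly when R is symmetric. R is symmetric, so valid.
(D) Np → p is axiom T; it is valid on a frame exactly when R is reflexive. R is reflexive, so valid.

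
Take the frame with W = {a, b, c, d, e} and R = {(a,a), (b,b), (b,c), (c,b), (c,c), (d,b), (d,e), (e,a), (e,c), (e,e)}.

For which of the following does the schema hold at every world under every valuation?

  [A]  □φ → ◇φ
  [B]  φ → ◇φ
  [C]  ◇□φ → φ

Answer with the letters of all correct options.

R is not reflexive: not d R d.
R is not symmetric: d R b but not b R d.
R is serial: every world has an R-successor.
(A) □φ → ◇φ (axiom D) characterises the serial frames. R is serial — valid.
(B) φ → ◇φ is the dual of axiom T, which corresponds to reflexivity. R is not reflexive — not valid.
(C) ◇□φ → φ is the dual of axiom B; it is valid on a frame exactly when R is symmetric. R is not symmetric, so not valid.

A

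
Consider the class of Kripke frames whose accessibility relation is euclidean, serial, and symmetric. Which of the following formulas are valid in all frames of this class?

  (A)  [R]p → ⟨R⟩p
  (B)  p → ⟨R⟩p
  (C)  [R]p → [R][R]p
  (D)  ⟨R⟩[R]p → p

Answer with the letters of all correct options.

Serial, symmetric and euclidean together give transitive (from symmetry + euclidean) and then reflexive; the relation is an equivalence.
(A) axiom D: valid iff R is serial. Every such R is serial — valid.
(B) the dual of axiom T: valid iff R is reflexive. Every such R is reflexive — valid.
(C) [R]p → [R][R]p is axiom 4, which corresponds to transitivity. Every such R is transitive — valid.
(D) the dual of axiom B: valid iff R is symmetric. Every such R is symmetric — valid.

A, B, C, D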